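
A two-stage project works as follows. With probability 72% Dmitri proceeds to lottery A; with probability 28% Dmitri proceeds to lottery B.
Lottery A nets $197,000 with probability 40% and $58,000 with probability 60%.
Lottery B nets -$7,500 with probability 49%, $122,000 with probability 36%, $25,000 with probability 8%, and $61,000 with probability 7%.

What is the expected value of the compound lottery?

EV(A) = 0.4 × 197000 + 0.6 × 58000 = 78800 + 34800 = 113600
EV(B) = 0.49 × (-7500) + 0.36 × 122000 + 0.08 × 25000 + 0.07 × 61000 = -3675 + 43920 + 2000 + 4270 = 46515
Overall = 0.72 × 113600 + 0.28 × 46515 = 81792 + 13024.2 = 94816.2

$94,816.20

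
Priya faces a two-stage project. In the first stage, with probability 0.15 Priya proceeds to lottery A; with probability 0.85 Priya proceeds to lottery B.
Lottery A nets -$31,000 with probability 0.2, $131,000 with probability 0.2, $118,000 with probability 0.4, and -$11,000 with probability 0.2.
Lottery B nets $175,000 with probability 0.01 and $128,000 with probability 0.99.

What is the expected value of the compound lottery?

EV(A) = 0.2 × (-31000) + 0.2 × 131000 + 0.4 × 118000 + 0.2 × (-11000) = -6200 + 26200 + 47200 − 2200 = 65000
EV(B) = 0.01 × 175000 + 0.99 × 128000 = 1750 + 126720 = 128470
Overall = 0.15 × 65000 + 0.85 × 128470 = 9750 + 109199.5 = 118949.5

$118,949.50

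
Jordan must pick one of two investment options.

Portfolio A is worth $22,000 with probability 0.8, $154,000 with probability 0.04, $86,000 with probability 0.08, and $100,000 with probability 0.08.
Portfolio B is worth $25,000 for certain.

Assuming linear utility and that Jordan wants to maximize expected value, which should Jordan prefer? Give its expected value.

Portfolio A = 0.8 × 22000 + 0.04 × 154000 + 0.08 × 86000 + 0.08 × 100000 = 17600 + 6160 + 6880 + 8000 = 38640
Portfolio B: 25000 (certain)

Portfolio A ($38,640)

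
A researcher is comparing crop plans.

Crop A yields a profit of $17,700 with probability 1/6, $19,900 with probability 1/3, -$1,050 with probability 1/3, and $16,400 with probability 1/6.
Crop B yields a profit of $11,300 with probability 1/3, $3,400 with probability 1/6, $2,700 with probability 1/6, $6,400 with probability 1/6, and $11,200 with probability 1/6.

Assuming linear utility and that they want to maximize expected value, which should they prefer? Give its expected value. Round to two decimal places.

Crop A = 1/6 × 17700 + 1/3 × 19900 + 1/3 × (-1050) + 1/6 × 16400 = 2950 + 6633.3333 − 350 + 2733.3333 = 11966.6667
Crop B = 1/3 × 11300 + 1/6 × 3400 + 1/6 × 2700 + 1/6 × 6400 + 1/6 × 11200 = 3766.6667 + 566.6667 + 450 + 1066.6667 + 1866.6667 = 7716.6667

Crop A ($11,966.67)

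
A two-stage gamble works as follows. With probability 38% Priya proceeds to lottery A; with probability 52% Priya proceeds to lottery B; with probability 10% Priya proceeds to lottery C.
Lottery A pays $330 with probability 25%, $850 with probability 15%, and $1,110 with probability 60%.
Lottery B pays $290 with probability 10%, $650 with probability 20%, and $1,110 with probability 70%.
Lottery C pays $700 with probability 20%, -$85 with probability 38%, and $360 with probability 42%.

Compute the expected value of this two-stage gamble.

$845.49

EV(A) = 0.25 × 330 + 0.15 × 850 + 0.6 × 1110 = 82.5 + 127.5 + 666 = 876
EV(B) = 0.1 × 290 + 0.2 × 650 + 0.7 × 1110 = 29 + 130 + 777 = 936
EV(C) = 0.2 × 700 + 0.38 × (-85) + 0.42 × 360 = 140 − 32.3 + 151.2 = 258.9
Overall = 0.38 × 876 + 0.52 × 936 + 0.1 × 258.9 = 332.88 + 486.72 + 25.89 = 845.49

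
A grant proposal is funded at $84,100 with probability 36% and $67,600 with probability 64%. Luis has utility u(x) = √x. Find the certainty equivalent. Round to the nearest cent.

E[u] = 0.36·√84100 + 0.64·√67600 = 0.36·290 + 0.64·260 = 270.8
CE = (270.8)² = 73332.64

$73,332.64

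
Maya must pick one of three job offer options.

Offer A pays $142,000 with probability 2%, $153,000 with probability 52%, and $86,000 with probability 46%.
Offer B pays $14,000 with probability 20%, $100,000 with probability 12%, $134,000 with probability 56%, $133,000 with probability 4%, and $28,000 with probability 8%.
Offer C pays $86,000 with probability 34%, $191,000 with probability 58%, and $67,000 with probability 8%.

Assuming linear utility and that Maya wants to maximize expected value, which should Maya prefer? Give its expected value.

Offer C ($145,380)

Offer A = 0.02 × 142000 + 0.52 × 153000 + 0.46 × 86000 = 2840 + 79560 + 39560 = 121960
Offer B = 0.2 × 14000 + 0.12 × 100000 + 0.56 × 134000 + 0.04 × 133000 + 0.08 × 28000 = 2800 + 12000 + 75040 + 5320 + 2240 = 97400
Offer C = 0.34 × 86000 + 0.58 × 191000 + 0.08 × 67000 = 29240 + 110780 + 5360 = 145380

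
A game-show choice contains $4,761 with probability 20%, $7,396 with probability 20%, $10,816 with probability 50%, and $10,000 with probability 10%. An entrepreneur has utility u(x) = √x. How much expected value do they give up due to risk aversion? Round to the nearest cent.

E[u] = 0.2·√4761 + 0.2·√7396 + 0.5·√10816 + 0.1·√10000 = 0.2·69 + 0.2·86 + 0.5·104 + 0.1·100 = 93
CE = (93)² = 8649
Risk premium = EV − CE = 8839.4 − 8649 = 190.4

$190.40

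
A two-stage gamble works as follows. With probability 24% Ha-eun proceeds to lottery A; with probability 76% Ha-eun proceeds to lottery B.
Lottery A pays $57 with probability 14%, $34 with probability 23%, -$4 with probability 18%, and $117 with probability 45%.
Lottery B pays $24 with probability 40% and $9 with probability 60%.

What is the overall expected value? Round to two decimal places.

EV(A) = 0.14 × 57 + 0.23 × 34 + 0.18 × (-4) + 0.45 × 117 = 7.98 + 7.82 − 0.72 + 52.65 = 67.73
EV(B) = 0.4 × 24 + 0.6 × 9 = 9.6 + 5.4 = 15
Overall = 0.24 × 67.73 + 0.76 × 15 = 16.2552 + 11.4 = 27.6552

$27.66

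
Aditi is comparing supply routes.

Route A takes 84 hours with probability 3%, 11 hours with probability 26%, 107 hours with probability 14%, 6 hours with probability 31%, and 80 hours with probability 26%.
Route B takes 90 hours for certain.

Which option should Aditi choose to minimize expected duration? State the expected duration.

Route A = 0.03 × 84 + 0.26 × 11 + 0.14 × 107 + 0.31 × 6 + 0.26 × 80 = 2.52 + 2.86 + 14.98 + 1.86 + 20.8 = 43.02
Route B: 90 (certain)

Route A (43.02 hours)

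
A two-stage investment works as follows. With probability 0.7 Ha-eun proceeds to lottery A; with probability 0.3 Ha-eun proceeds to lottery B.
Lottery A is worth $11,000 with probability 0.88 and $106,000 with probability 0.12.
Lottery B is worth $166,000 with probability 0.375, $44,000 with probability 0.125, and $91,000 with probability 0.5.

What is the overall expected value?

EV(A) = 0.88 × 11000 + 0.12 × 106000 = 9680 + 12720 = 22400
EV(B) = 0.375 × 166000 + 0.125 × 44000 + 0.5 × 91000 = 62250 + 5500 + 45500 = 113250
Overall = 0.7 × 22400 + 0.3 × 113250 = 15680 + 33975 = 49655

$49,655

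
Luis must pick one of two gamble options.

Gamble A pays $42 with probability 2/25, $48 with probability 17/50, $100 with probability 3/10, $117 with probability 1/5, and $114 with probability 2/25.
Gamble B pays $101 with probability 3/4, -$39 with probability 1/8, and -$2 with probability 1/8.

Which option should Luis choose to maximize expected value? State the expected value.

Gamble A ($82.20)

Gamble A = 2/25 × 42 + 17/50 × 48 + 3/10 × 100 + 1/5 × 117 + 2/25 × 114 = 3.36 + 16.32 + 30 + 23.4 + 9.12 = 82.2
Gamble B = 3/4 × 101 + 1/8 × (-39) + 1/8 × (-2) = 75.75 − 4.875 − 0.25 = 70.625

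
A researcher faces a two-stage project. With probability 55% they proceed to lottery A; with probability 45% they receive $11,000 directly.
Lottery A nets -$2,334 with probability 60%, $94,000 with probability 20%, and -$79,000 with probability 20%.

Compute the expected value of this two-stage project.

EV(A) = 0.6 × (-2334) + 0.2 × 94000 + 0.2 × (-79000) = -1400.4 + 18800 − 15800 = 1599.6
Branch B: 11000 (certain)
Overall = 0.55 × 1599.6 + 0.45 × 11000 = 879.78 + 4950 = 5829.78

$5,829.78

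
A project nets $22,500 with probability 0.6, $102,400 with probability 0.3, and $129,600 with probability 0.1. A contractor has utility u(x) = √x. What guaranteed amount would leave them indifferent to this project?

$49,284

E[u] = 0.6·√22500 + 0.3·√102400 + 0.1·√129600 = 0.6·150 + 0.3·320 + 0.1·360 = 222
CE = (222)² = 49284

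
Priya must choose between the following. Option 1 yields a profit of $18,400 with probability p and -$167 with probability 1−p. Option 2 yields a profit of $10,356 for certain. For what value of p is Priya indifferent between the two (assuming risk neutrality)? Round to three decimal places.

p = 0.567

p·18400 + (1−p)·(-167) = 10356
18567p − 167 = 10356
p = (10356 + 167) / 18567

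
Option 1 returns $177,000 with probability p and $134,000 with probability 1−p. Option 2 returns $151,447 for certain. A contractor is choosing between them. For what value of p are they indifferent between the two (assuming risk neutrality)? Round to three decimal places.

p = 0.406

p·177000 + (1−p)·134000 = 151447
43000p + 134000 = 151447
p = (151447 − 134000) / 43000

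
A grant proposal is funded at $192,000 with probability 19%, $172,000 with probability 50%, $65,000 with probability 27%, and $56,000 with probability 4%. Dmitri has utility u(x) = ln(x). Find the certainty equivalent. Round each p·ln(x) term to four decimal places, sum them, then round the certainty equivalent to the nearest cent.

$129,120.32

E[u] = 0.19·ln(192000) + 0.5·ln(172000) + 0.27·ln(65000) + 0.04·ln(56000) = 2.3114 + 6.0276 + 2.9922 + 0.4373 = 11.7685
CE = e^11.7685 ≈ 129120.32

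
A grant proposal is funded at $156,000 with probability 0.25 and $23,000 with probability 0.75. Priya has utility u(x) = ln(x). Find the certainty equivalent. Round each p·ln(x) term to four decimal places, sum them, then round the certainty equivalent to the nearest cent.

$37,115.87

E[u] = 0.25·ln(156000) + 0.75·ln(23000) = 2.9894 + 7.5324 = 10.5218
CE = e^10.5218 ≈ 37115.87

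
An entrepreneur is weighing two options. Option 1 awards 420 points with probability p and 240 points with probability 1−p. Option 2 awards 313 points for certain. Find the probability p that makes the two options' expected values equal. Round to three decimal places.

p·420 + (1−p)·240 = 313
180p + 240 = 313
p = (313 − 240) / 180

p = 0.406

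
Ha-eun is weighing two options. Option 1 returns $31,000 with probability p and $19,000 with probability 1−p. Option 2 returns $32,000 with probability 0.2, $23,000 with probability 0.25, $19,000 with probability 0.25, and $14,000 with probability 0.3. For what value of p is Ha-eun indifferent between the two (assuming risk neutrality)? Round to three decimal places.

p = 0.175

EV(Option 2) = 0.2 × 32000 + 0.25 × 23000 + 0.25 × 19000 + 0.3 × 14000 = 6400 + 5750 + 4750 + 4200 = 21100
p·31000 + (1−p)·19000 = 21100
12000p + 19000 = 21100
p = (21100 − 19000) / 12000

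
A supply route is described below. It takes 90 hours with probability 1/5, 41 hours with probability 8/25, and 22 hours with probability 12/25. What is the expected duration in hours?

41.68 hours

EV = 1/5 × 90 + 8/25 × 41 + 12/25 × 22 = 18 + 13.12 + 10.56 = 41.68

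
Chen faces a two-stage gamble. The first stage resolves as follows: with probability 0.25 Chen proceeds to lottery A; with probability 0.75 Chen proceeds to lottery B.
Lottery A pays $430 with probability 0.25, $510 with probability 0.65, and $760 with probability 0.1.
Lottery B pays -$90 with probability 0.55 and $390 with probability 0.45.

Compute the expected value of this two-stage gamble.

EV(A) = 0.25 × 430 + 0.65 × 510 + 0.1 × 760 = 107.5 + 331.5 + 76 = 515
EV(B) = 0.55 × (-90) + 0.45 × 390 = -49.5 + 175.5 = 126
Overall = 0.25 × 515 + 0.75 × 126 = 128.75 + 94.5 = 223.25

$223.25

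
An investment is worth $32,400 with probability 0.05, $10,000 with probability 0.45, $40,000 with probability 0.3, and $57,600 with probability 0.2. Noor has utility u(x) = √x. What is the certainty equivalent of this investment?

$26,244

E[u] = 0.05·√32400 + 0.45·√10000 + 0.3·√40000 + 0.2·√57600 = 0.05·180 + 0.45·100 + 0.3·200 + 0.2·240 = 162
CE = (162)² = 26244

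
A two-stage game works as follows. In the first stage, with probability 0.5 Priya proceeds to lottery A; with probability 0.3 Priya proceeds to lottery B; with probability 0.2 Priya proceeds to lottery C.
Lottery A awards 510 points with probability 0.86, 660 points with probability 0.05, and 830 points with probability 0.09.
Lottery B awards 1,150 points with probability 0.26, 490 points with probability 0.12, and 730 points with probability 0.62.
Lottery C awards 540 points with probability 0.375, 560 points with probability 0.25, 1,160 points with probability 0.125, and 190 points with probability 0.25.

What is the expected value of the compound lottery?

EV(A) = 0.86 × 510 + 0.05 × 660 + 0.09 × 830 = 438.6 + 33 + 74.7 = 546.3
EV(B) = 0.26 × 1150 + 0.12 × 490 + 0.62 × 730 = 299 + 58.8 + 452.6 = 810.4
EV(C) = 0.375 × 540 + 0.25 × 560 + 0.125 × 1160 + 0.25 × 190 = 202.5 + 140 + 145 + 47.5 = 535
Overall = 0.5 × 546.3 + 0.3 × 810.4 + 0.2 × 535 = 273.15 + 243.12 + 107 = 623.27

623.27 points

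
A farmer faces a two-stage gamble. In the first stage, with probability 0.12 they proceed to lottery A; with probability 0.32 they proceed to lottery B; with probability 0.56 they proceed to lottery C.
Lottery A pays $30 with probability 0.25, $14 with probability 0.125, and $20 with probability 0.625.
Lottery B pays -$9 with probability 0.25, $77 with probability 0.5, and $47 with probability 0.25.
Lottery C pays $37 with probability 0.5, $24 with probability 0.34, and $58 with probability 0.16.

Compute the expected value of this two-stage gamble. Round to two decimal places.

$38.10

EV(A) = 0.25 × 30 + 0.125 × 14 + 0.625 × 20 = 7.5 + 1.75 + 12.5 = 21.75
EV(B) = 0.25 × (-9) + 0.5 × 77 + 0.25 × 47 = -2.25 + 38.5 + 11.75 = 48
EV(C) = 0.5 × 37 + 0.34 × 24 + 0.16 × 58 = 18.5 + 8.16 + 9.28 = 35.94
Overall = 0.12 × 21.75 + 0.32 × 48 + 0.56 × 35.94 = 2.61 + 15.36 + 20.1264 = 38.0964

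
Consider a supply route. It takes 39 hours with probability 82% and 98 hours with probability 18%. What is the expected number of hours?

EV = 0.82 × 39 + 0.18 × 98 = 31.98 + 17.64 = 49.62

49.62 hours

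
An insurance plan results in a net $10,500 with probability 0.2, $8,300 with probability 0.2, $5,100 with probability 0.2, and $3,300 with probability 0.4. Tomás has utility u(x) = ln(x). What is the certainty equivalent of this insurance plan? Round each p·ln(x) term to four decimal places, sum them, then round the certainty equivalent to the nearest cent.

E[u] = 0.2·ln(10500) + 0.2·ln(8300) + 0.2·ln(5100) + 0.4·ln(3300) = 1.8518 + 1.8048 + 1.7074 + 3.2407 = 8.6047
CE = e^8.6047 ≈ 5457.25

$5,457.25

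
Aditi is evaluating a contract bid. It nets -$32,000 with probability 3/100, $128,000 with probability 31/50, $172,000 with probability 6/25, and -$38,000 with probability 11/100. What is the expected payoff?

$115,500

EV = 3/100 × (-32000) + 31/50 × 128000 + 6/25 × 172000 + 11/100 × (-38000) = -960 + 79360 + 41280 − 4180 = 115500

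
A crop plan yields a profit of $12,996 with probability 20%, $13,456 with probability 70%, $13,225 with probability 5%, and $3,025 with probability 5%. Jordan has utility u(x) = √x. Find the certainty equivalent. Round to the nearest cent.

$12,656.25

E[u] = 0.2·√12996 + 0.7·√13456 + 0.05·√13225 + 0.05·√3025 = 0.2·114 + 0.7·116 + 0.05·115 + 0.05·55 = 112.5
CE = (112.5)² = 12656.25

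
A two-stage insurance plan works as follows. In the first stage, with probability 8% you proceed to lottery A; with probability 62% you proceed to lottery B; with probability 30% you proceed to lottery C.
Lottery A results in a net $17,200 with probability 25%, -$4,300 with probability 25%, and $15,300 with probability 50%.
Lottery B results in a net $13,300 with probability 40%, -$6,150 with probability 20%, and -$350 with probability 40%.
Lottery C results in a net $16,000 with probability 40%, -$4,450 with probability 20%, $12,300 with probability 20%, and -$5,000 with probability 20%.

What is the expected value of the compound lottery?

EV(A) = 0.25 × 17200 + 0.25 × (-4300) + 0.5 × 15300 = 4300 − 1075 + 7650 = 10875
EV(B) = 0.4 × 13300 + 0.2 × (-6150) + 0.4 × (-350) = 5320 − 1230 − 140 = 3950
EV(C) = 0.4 × 16000 + 0.2 × (-4450) + 0.2 × 12300 + 0.2 × (-5000) = 6400 − 890 + 2460 − 1000 = 6970
Overall = 0.08 × 10875 + 0.62 × 3950 + 0.3 × 6970 = 870 + 2449 + 2091 = 5410

$5,410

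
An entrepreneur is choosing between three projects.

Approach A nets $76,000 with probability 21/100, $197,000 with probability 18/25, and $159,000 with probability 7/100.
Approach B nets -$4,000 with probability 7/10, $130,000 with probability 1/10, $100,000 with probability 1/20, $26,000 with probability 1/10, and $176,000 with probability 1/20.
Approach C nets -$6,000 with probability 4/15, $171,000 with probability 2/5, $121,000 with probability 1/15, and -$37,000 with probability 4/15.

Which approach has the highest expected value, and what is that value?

Approach A = 21/100 × 76000 + 18/25 × 197000 + 7/100 × 159000 = 15960 + 141840 + 11130 = 168930
Approach B = 7/10 × (-4000) + 1/10 × 130000 + 1/20 × 100000 + 1/10 × 26000 + 1/20 × 176000 = -2800 + 13000 + 5000 + 2600 + 8800 = 26600
Approach C = 4/15 × (-6000) + 2/5 × 171000 + 1/15 × 121000 + 4/15 × (-37000) = -1600 + 68400 + 8066.6667 − 9866.6667 = 65000

Approach A ($168,930)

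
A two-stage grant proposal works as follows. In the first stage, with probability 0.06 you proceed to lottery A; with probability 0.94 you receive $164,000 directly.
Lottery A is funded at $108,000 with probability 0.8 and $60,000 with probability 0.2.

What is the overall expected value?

$160,064

EV(A) = 0.8 × 108000 + 0.2 × 60000 = 86400 + 12000 = 98400
Branch B: 164000 (certain)
Overall = 0.06 × 98400 + 0.94 × 164000 = 5904 + 154160 = 160064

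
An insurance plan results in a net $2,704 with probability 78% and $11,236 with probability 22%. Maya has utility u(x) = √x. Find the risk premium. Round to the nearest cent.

E[u] = 0.78·√2704 + 0.22·√11236 = 0.78·52 + 0.22·106 = 63.88
CE = (63.88)² = 4080.6544
Risk premium = EV − CE = 4581.04 − 4080.6544 = 500.3856

$500.39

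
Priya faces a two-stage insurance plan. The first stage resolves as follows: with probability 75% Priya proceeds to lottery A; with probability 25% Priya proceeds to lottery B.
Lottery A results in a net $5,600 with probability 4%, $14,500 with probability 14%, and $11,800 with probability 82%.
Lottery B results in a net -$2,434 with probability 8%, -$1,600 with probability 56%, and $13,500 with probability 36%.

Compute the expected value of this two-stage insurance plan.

$9,889.82

EV(A) = 0.04 × 5600 + 0.14 × 14500 + 0.82 × 11800 = 224 + 2030 + 9676 = 11930
EV(B) = 0.08 × (-2434) + 0.56 × (-1600) + 0.36 × 13500 = -194.72 − 896 + 4860 = 3769.28
Overall = 0.75 × 11930 + 0.25 × 3769.28 = 8947.5 + 942.32 = 9889.82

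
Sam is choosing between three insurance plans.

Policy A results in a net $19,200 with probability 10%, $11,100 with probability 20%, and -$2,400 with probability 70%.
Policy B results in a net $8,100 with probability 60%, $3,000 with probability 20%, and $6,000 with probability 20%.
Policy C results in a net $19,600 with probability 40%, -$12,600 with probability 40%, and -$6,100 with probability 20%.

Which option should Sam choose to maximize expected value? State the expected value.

Policy B ($6,660)

Policy A = 0.1 × 19200 + 0.2 × 11100 + 0.7 × (-2400) = 1920 + 2220 − 1680 = 2460
Policy B = 0.6 × 8100 + 0.2 × 3000 + 0.2 × 6000 = 4860 + 600 + 1200 = 6660
Policy C = 0.4 × 19600 + 0.4 × (-12600) + 0.2 × (-6100) = 7840 − 5040 − 1220 = 1580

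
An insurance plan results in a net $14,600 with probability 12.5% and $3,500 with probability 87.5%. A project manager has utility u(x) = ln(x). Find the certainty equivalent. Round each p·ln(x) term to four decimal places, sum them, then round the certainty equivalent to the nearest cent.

E[u] = 0.125·ln(14600) + 0.875·ln(3500) = 1.1986 + 7.1405 = 8.3391
CE = e^8.3391 ≈ 4184.32

$4,184.32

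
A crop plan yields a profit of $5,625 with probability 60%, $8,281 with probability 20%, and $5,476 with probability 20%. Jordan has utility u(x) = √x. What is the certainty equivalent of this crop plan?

$6,084

E[u] = 0.6·√5625 + 0.2·√8281 + 0.2·√5476 = 0.6·75 + 0.2·91 + 0.2·74 = 78
CE = (78)² = 6084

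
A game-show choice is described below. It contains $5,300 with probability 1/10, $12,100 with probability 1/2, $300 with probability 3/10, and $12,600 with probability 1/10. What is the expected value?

$7,930

EV = 1/10 × 5300 + 1/2 × 12100 + 3/10 × 300 + 1/10 × 12600 = 530 + 6050 + 90 + 1260 = 7930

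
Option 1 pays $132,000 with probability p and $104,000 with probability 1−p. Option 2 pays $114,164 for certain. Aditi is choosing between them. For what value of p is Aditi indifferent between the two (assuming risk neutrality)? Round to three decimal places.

p = 0.363

p·132000 + (1−p)·104000 = 114164
28000p + 104000 = 114164
p = (114164 − 104000) / 28000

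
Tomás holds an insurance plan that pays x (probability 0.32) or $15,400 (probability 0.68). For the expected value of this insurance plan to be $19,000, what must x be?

x = $26,650

0.32·x + 0.68·15400 = 19000
0.32·x = 19000 − 10472 = 8528
x = 8528 / 0.32 = 26650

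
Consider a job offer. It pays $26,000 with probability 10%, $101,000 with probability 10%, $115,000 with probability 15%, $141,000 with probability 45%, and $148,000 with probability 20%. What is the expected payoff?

EV = 0.1 × 26000 + 0.1 × 101000 + 0.15 × 115000 + 0.45 × 141000 + 0.2 × 148000 = 2600 + 10100 + 17250 + 63450 + 29600 = 123000

$123,000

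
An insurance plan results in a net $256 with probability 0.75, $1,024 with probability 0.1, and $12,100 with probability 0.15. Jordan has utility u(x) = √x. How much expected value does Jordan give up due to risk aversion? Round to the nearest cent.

$1,104.51

E[u] = 0.75·√256 + 0.1·√1024 + 0.15·√12100 = 0.75·16 + 0.1·32 + 0.15·110 = 31.7
CE = (31.7)² = 1004.89
Risk premium = EV − CE = 2109.4 − 1004.89 = 1104.51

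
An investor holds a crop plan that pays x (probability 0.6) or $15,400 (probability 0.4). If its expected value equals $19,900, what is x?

0.6·x + 0.4·15400 = 19900
0.6·x = 19900 − 6160 = 13740
x = 13740 / 0.6 = 22900

x = $22,900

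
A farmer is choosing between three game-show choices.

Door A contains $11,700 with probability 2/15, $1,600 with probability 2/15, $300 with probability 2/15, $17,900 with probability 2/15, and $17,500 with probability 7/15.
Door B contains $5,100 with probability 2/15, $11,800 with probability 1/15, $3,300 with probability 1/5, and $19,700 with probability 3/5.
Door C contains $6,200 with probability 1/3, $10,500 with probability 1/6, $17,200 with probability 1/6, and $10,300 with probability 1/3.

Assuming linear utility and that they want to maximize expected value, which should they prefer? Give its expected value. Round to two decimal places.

Door A = 2/15 × 11700 + 2/15 × 1600 + 2/15 × 300 + 2/15 × 17900 + 7/15 × 17500 = 1560 + 213.3333 + 40 + 2386.6667 + 8166.6667 = 12366.6667
Door B = 2/15 × 5100 + 1/15 × 11800 + 1/5 × 3300 + 3/5 × 19700 = 680 + 786.6667 + 660 + 11820 = 13946.6667
Door C = 1/3 × 6200 + 1/6 × 10500 + 1/6 × 17200 + 1/3 × 10300 = 2066.6667 + 1750 + 2866.6667 + 3433.3333 = 10116.6667

Door B ($13,946.67)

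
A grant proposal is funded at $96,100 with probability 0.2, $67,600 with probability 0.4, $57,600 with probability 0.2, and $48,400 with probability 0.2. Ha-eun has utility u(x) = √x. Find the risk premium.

$896

E[u] = 0.2·√96100 + 0.4·√67600 + 0.2·√57600 + 0.2·√48400 = 0.2·310 + 0.4·260 + 0.2·240 + 0.2·220 = 258
CE = (258)² = 66564
Risk premium = EV − CE = 67460 − 66564 = 896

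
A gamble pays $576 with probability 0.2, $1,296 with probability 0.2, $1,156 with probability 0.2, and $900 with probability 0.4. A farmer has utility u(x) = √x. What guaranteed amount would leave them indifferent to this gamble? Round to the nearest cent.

E[u] = 0.2·√576 + 0.2·√1296 + 0.2·√1156 + 0.4·√900 = 0.2·24 + 0.2·36 + 0.2·34 + 0.4·30 = 30.8
CE = (30.8)² = 948.64

$948.64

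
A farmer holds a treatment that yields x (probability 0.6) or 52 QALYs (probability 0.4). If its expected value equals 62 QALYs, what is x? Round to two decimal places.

0.6·x + 0.4·52 = 62
0.6·x = 62 − 20.8 = 41.2
x = 41.2 / 0.6 = 68.6667

x = 68.67 QALYs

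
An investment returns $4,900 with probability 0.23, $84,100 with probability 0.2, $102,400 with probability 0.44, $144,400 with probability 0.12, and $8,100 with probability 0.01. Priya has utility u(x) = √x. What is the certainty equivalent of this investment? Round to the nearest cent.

E[u] = 0.23·√4900 + 0.2·√84100 + 0.44·√102400 + 0.12·√144400 + 0.01·√8100 = 0.23·70 + 0.2·290 + 0.44·320 + 0.12·380 + 0.01·90 = 261.4
CE = (261.4)² = 68329.96

$68,329.96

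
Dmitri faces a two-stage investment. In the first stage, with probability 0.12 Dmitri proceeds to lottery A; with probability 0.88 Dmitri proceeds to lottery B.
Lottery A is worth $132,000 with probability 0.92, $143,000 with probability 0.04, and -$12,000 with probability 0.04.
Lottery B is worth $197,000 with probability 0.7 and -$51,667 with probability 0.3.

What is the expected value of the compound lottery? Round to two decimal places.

$122,913.51

EV(A) = 0.92 × 132000 + 0.04 × 143000 + 0.04 × (-12000) = 121440 + 5720 − 480 = 126680
EV(B) = 0.7 × 197000 + 0.3 × (-51667) = 137900 − 15500.1 = 122399.9
Overall = 0.12 × 126680 + 0.88 × 122399.9 = 15201.6 + 107711.912 = 122913.512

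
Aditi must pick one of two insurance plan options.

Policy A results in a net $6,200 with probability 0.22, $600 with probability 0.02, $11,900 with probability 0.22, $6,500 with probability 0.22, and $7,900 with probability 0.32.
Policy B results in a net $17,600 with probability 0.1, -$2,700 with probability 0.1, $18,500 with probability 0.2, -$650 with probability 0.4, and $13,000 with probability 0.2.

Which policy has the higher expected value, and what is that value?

Policy A ($7,952)

Policy A = 0.22 × 6200 + 0.02 × 600 + 0.22 × 11900 + 0.22 × 6500 + 0.32 × 7900 = 1364 + 12 + 2618 + 1430 + 2528 = 7952
Policy B = 0.1 × 17600 + 0.1 × (-2700) + 0.2 × 18500 + 0.4 × (-650) + 0.2 × 13000 = 1760 − 270 + 3700 − 260 + 2600 = 7530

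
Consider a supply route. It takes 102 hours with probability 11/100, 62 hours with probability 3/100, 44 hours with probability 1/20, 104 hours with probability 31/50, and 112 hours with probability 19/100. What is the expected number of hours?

101.04 hours

EV = 11/100 × 102 + 3/100 × 62 + 1/20 × 44 + 31/50 × 104 + 19/100 × 112 = 11.22 + 1.86 + 2.2 + 64.48 + 21.28 = 101.04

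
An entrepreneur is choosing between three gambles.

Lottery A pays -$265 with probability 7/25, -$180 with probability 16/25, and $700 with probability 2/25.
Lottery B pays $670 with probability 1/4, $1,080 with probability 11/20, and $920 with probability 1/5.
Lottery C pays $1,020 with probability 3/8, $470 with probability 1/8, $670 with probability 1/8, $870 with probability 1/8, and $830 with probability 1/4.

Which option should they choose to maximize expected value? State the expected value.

Lottery B ($945.50)

Lottery A = 7/25 × (-265) + 16/25 × (-180) + 2/25 × 700 = -74.2 − 115.2 + 56 = -133.4
Lottery B = 1/4 × 670 + 11/20 × 1080 + 1/5 × 920 = 167.5 + 594 + 184 = 945.5
Lottery C = 3/8 × 1020 + 1/8 × 470 + 1/8 × 670 + 1/8 × 870 + 1/4 × 830 = 382.5 + 58.75 + 83.75 + 108.75 + 207.5 = 841.25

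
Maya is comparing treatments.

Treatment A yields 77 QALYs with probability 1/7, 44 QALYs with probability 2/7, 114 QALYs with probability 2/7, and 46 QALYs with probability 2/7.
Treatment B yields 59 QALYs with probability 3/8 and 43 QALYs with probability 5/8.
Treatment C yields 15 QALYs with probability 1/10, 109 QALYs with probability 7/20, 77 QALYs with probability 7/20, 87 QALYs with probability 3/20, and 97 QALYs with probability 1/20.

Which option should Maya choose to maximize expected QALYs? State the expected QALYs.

Treatment A = 1/7 × 77 + 2/7 × 44 + 2/7 × 114 + 2/7 × 46 = 11 + 12.5714 + 32.5714 + 13.1429 = 69.2857
Treatment B = 3/8 × 59 + 5/8 × 43 = 22.125 + 26.875 = 49
Treatment C = 1/10 × 15 + 7/20 × 109 + 7/20 × 77 + 3/20 × 87 + 1/20 × 97 = 1.5 + 38.15 + 26.95 + 13.05 + 4.85 = 84.5

Treatment C (84.5 QALYs)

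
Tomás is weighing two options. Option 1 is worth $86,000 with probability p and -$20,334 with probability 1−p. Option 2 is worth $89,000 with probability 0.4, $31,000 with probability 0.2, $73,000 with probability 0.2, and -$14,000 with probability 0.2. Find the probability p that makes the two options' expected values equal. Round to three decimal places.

p = 0.695

EV(Option 2) = 0.4 × 89000 + 0.2 × 31000 + 0.2 × 73000 + 0.2 × (-14000) = 35600 + 6200 + 14600 − 2800 = 53600
p·86000 + (1−p)·(-20334) = 53600
106334p − 20334 = 53600
p = (53600 + 20334) / 106334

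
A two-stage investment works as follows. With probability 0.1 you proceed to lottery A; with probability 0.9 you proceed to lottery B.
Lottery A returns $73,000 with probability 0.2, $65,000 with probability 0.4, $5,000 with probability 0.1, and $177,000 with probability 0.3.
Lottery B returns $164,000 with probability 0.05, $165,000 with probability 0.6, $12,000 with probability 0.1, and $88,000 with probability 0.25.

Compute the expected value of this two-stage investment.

$126,780

EV(A) = 0.2 × 73000 + 0.4 × 65000 + 0.1 × 5000 + 0.3 × 177000 = 14600 + 26000 + 500 + 53100 = 94200
EV(B) = 0.05 × 164000 + 0.6 × 165000 + 0.1 × 12000 + 0.25 × 88000 = 8200 + 99000 + 1200 + 22000 = 130400
Overall = 0.1 × 94200 + 0.9 × 130400 = 9420 + 117360 = 126780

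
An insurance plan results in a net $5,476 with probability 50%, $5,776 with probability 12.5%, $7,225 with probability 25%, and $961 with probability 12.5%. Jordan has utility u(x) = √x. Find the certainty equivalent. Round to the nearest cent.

E[u] = 0.5·√5476 + 0.125·√5776 + 0.25·√7225 + 0.125·√961 = 0.5·74 + 0.125·76 + 0.25·85 + 0.125·31 = 71.625
CE = (71.625)² = 5130.140625

$5,130.14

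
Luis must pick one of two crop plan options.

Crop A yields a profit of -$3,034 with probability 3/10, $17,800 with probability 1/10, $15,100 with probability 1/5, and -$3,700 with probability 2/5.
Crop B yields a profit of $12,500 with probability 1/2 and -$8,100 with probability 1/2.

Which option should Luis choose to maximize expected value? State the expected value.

Crop A ($2,409.80)

Crop A = 3/10 × (-3034) + 1/10 × 17800 + 1/5 × 15100 + 2/5 × (-3700) = -910.2 + 1780 + 3020 − 1480 = 2409.8
Crop B = 1/2 × 12500 + 1/2 × (-8100) = 6250 − 4050 = 2200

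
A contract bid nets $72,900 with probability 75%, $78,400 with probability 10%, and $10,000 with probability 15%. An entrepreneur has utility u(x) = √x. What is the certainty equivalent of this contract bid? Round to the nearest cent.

E[u] = 0.75·√72900 + 0.1·√78400 + 0.15·√10000 = 0.75·270 + 0.1·280 + 0.15·100 = 245.5
CE = (245.5)² = 60270.25

$60,270.25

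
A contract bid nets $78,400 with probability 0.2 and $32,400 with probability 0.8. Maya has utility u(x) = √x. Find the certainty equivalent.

$40,000

E[u] = 0.2·√78400 + 0.8·√32400 = 0.2·280 + 0.8·180 = 200
CE = (200)² = 40000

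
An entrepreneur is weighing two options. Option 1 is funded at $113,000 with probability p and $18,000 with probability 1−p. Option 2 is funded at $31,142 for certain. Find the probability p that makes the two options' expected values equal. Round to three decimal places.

p·113000 + (1−p)·18000 = 31142
95000p + 18000 = 31142
p = (31142 − 18000) / 95000

p = 0.138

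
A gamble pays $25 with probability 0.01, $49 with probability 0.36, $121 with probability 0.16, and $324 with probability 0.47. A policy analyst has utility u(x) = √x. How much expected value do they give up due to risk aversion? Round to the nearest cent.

$25.95

E[u] = 0.01·√25 + 0.36·√49 + 0.16·√121 + 0.47·√324 = 0.01·5 + 0.36·7 + 0.16·11 + 0.47·18 = 12.79
CE = (12.79)² = 163.5841
Risk premium = EV − CE = 189.53 − 163.5841 = 25.9459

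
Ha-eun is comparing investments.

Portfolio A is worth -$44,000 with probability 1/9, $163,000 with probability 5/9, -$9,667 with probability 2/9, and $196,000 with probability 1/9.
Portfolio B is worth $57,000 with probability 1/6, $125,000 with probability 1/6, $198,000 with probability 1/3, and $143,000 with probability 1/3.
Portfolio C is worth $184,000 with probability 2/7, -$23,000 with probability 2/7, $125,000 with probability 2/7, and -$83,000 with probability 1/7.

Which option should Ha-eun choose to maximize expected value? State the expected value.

Portfolio A = 1/9 × (-44000) + 5/9 × 163000 + 2/9 × (-9667) + 1/9 × 196000 = -4888.8889 + 90555.5556 − 2148.2222 + 21777.7778 = 105296.2222
Portfolio B = 1/6 × 57000 + 1/6 × 125000 + 1/3 × 198000 + 1/3 × 143000 = 9500 + 20833.3333 + 66000 + 47666.6667 = 144000
Portfolio C = 2/7 × 184000 + 2/7 × (-23000) + 2/7 × 125000 + 1/7 × (-83000) = 52571.4286 − 6571.4286 + 35714.2857 − 11857.1429 = 69857.1429

Portfolio B ($144,000)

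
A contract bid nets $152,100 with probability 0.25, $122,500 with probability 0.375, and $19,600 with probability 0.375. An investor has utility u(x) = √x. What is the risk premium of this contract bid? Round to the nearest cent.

$12,210.94

E[u] = 0.25·√152100 + 0.375·√122500 + 0.375·√19600 = 0.25·390 + 0.375·350 + 0.375·140 = 281.25
CE = (281.25)² = 79101.5625
Risk premium = EV − CE = 91312.5 − 79101.5625 = 12210.9375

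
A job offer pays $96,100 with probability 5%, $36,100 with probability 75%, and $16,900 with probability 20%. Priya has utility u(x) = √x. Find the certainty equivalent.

$33,856

E[u] = 0.05·√96100 + 0.75·√36100 + 0.2·√16900 = 0.05·310 + 0.75·190 + 0.2·130 = 184
CE = (184)² = 33856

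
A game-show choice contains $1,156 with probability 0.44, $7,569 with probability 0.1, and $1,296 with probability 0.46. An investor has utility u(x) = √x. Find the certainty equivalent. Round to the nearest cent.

E[u] = 0.44·√1156 + 0.1·√7569 + 0.46·√1296 = 0.44·34 + 0.1·87 + 0.46·36 = 40.22
CE = (40.22)² = 1617.6484

$1,617.65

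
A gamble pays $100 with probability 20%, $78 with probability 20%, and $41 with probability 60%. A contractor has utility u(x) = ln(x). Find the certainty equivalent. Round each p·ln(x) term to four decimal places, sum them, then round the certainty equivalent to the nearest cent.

E[u] = 0.2·ln(100) + 0.2·ln(78) + 0.6·ln(41) = 0.9210 + 0.8713 + 2.2281 = 4.0204
CE = e^4.0204 ≈ 55.72

$55.72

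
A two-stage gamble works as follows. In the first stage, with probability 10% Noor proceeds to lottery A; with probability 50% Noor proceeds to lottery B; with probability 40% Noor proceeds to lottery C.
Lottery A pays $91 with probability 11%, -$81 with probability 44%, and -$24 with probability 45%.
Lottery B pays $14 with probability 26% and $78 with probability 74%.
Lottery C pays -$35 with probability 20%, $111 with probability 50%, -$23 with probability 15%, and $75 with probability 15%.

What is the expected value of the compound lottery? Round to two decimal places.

$49.56

EV(A) = 0.11 × 91 + 0.44 × (-81) + 0.45 × (-24) = 10.01 − 35.64 − 10.8 = -36.43
EV(B) = 0.26 × 14 + 0.74 × 78 = 3.64 + 57.72 = 61.36
EV(C) = 0.2 × (-35) + 0.5 × 111 + 0.15 × (-23) + 0.15 × 75 = -7 + 55.5 − 3.45 + 11.25 = 56.3
Overall = 0.1 × (-36.43) + 0.5 × 61.36 + 0.4 × 56.3 = -3.643 + 30.68 + 22.52 = 49.557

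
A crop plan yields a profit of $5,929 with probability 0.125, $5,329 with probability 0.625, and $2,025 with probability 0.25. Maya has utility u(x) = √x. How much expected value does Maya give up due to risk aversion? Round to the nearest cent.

E[u] = 0.125·√5929 + 0.625·√5329 + 0.25·√2025 = 0.125·77 + 0.625·73 + 0.25·45 = 66.5
CE = (66.5)² = 4422.25
Risk premium = EV − CE = 4578 − 4422.25 = 155.75

$155.75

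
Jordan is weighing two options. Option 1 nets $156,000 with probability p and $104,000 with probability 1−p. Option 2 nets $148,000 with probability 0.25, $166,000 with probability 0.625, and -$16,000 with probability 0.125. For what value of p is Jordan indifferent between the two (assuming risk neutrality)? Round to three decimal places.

EV(Option 2) = 0.25 × 148000 + 0.625 × 166000 + 0.125 × (-16000) = 37000 + 103750 − 2000 = 138750
p·156000 + (1−p)·104000 = 138750
52000p + 104000 = 138750
p = (138750 − 104000) / 52000

p = 0.668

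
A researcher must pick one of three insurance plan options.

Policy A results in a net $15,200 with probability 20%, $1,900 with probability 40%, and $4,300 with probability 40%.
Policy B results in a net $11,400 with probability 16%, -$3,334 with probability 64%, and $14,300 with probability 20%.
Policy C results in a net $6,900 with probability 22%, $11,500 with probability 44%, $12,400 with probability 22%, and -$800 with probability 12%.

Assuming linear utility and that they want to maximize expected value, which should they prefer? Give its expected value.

Policy A = 0.2 × 15200 + 0.4 × 1900 + 0.4 × 4300 = 3040 + 760 + 1720 = 5520
Policy B = 0.16 × 11400 + 0.64 × (-3334) + 0.2 × 14300 = 1824 − 2133.76 + 2860 = 2550.24
Policy C = 0.22 × 6900 + 0.44 × 11500 + 0.22 × 12400 + 0.12 × (-800) = 1518 + 5060 + 2728 − 96 = 9210

Policy C ($9,210)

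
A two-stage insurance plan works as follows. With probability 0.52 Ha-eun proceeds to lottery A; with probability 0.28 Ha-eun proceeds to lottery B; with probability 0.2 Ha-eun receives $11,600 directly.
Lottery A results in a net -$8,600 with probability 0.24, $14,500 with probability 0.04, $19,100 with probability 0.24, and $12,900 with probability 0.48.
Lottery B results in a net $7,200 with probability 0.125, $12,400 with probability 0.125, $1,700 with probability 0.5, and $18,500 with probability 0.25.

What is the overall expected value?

EV(A) = 0.24 × (-8600) + 0.04 × 14500 + 0.24 × 19100 + 0.48 × 12900 = -2064 + 580 + 4584 + 6192 = 9292
EV(B) = 0.125 × 7200 + 0.125 × 12400 + 0.5 × 1700 + 0.25 × 18500 = 900 + 1550 + 850 + 4625 = 7925
Branch C: 11600 (certain)
Overall = 0.52 × 9292 + 0.28 × 7925 + 0.2 × 11600 = 4831.84 + 2219 + 2320 = 9370.84

$9,370.84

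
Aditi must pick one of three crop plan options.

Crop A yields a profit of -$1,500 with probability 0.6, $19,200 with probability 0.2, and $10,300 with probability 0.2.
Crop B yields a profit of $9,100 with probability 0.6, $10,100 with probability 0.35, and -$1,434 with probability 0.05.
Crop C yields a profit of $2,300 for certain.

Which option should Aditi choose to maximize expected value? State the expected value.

Crop B ($8,923.30)

Crop A = 0.6 × (-1500) + 0.2 × 19200 + 0.2 × 10300 = -900 + 3840 + 2060 = 5000
Crop B = 0.6 × 9100 + 0.35 × 10100 + 0.05 × (-1434) = 5460 + 3535 − 71.7 = 8923.3
Crop C: 2300 (certain)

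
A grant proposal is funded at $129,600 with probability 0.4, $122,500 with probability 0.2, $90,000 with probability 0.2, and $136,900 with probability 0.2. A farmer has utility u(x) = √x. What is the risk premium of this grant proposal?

$616

E[u] = 0.4·√129600 + 0.2·√122500 + 0.2·√90000 + 0.2·√136900 = 0.4·360 + 0.2·350 + 0.2·300 + 0.2·370 = 348
CE = (348)² = 121104
Risk premium = EV − CE = 121720 − 121104 = 616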